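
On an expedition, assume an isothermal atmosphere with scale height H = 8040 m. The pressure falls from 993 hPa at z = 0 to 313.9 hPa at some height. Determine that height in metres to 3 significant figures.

Invert the barometric formula: z = H ln(P₀/P).
P₀/P = 993/313.9 = 3.1634; ln(3.1634) = 1.1516.
z = 8040.0 × 1.1516 = 9258.9 m.

z ≈ 9260 m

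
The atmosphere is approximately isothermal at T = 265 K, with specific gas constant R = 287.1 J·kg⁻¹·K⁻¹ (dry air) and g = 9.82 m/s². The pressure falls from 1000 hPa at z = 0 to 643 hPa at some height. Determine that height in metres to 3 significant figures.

Scale height: H = RT/g = 287.1 × 265 / 9.82 = 7747.6 m.
Invert the barometric formula: z = H ln(P₀/P).
P₀/P = 1000/643 = 1.5552; ln(1.5552) = 0.44160.
z = 7747.6 × 0.44160 = 3421.3 m.

z ≈ 3420 m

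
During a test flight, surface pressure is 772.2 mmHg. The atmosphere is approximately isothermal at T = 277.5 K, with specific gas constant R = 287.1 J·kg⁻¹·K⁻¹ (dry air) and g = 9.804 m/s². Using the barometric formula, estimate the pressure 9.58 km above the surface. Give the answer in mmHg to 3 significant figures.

P ≈ 238 mmHg

Scale height: H = RT/g = 287.1 × 277.5 / 9.804 = 8126.3 m.
Barometric formula: P = P₀ exp(−z/H).
z/H = 9580.0/8126.3 = 1.1789; exp(−1.1789) = 0.30762.
P = 772.2 × 0.30762 = 237.54 mmHg.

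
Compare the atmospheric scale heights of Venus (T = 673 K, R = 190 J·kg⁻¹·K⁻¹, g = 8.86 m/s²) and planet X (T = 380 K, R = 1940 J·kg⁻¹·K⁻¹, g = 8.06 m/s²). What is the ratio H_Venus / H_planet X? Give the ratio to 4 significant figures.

H_Venus/H_planet X ≈ 0.1578

H = RT/g for each body.
H_Venus = 190 × 673 / 8.86 = 14432 m.
H_planet X = 1940 × 380 / 8.06 = 91464 m.
H_Venus/H_planet X = 14432/91464 = 0.15779.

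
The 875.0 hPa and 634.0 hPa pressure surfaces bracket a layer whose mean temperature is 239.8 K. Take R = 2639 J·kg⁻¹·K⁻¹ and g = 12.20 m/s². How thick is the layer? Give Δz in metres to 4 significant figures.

Δz ≈ 16710 m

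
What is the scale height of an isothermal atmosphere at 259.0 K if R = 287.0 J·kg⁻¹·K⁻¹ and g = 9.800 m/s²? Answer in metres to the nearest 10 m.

The scale height of an isothermal atmosphere is H = RT/g.
H = 287.0 × 259.0 / 9.800 = 74333/9.800 = 7585.0 m.

H ≈ 7580 m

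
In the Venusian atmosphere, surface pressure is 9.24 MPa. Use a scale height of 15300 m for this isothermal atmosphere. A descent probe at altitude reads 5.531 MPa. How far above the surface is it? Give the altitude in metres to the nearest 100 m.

Invert the barometric formula: z = H ln(P₀/P).
P₀/P = 9.24/5.531 = 1.6706; ln(1.6706) = 0.51318.
z = 15300 × 0.51318 = 7851.7 m.

z ≈ 7900 m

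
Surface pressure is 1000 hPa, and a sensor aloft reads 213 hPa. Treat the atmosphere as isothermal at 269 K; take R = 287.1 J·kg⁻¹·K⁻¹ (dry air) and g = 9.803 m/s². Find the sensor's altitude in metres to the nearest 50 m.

z ≈ 12200 m

Scale height: H = RT/g = 287.1 × 269 / 9.803 = 7878.2 m.
Invert the barometric formula: z = H ln(P₀/P).
P₀/P = 1000/213 = 4.6948; ln(4.6948) = 1.5465.
z = 7878.2 × 1.5465 = 12184 m.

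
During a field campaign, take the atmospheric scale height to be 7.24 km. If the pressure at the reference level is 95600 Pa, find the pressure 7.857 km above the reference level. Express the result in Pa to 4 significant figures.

P ≈ 32300 Pa

Barometric formula: P = P₀ exp(−z/H).
z/H = 7857.0/7240.0 = 1.0852; exp(−1.0852) = 0.33783.
P = 95600 × 0.33783 = 32297 Pa.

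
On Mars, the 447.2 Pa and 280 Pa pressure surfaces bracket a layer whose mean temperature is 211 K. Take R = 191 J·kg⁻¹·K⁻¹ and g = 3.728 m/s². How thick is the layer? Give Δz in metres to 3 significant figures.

Hypsometric equation: Δz = (R T̄/g) ln(P₁/P₂).
R T̄/g = 191 × 211 / 3.728 = 10810 m.
ln(447.2/280) = ln(1.5971) = 0.46819.
Δz = 10810 × 0.46819 = 5061.1 m.

Δz ≈ 5060 m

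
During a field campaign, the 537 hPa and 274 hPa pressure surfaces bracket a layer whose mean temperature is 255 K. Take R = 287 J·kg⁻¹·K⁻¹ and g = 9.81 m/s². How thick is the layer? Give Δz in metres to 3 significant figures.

Δz ≈ 5020 m

Hypsometric equation: Δz = (R T̄/g) ln(P₁/P₂).
R T̄/g = 287 × 255 / 9.81 = 7460.2 m.
ln(537/274) = ln(1.9599) = 0.67289.
Δz = 7460.2 × 0.67289 = 5019.9 m.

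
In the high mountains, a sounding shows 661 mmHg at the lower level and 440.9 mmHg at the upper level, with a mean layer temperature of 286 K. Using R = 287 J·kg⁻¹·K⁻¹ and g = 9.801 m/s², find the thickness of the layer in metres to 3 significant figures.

Δz ≈ 3390 m

Hypsometric equation: Δz = (R T̄/g) ln(P₁/P₂).
R T̄/g = 287 × 286 / 9.801 = 8374.9 m.
ln(661/440.9) = ln(1.4992) = 0.40493.
Δz = 8374.9 × 0.40493 = 3391.2 m.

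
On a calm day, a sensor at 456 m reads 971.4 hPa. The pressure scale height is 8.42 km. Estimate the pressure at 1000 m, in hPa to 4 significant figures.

P ≈ 910.6 hPa

Between two levels, P₂ = P₁ exp(−Δz/H) with Δz = z₂ − z₁.
Δz = 1000.0 − 456.00 = 544.00 m; Δz/H = 544.00/8420.0 = 0.064608.
P₂ = 971.4 × exp(−0.064608) = 971.4 × 0.93743 = 910.62 hPa.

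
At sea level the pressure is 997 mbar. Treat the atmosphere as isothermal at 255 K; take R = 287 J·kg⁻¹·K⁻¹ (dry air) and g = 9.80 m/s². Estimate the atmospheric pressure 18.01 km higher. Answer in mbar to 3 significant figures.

Scale height: H = RT/g = 287 × 255 / 9.80 = 7467.9 m.
Barometric formula: P = P₀ exp(−z/H).
z/H = 18010/7467.9 = 2.4117; exp(−2.4117) = 0.089663.
P = 997 × 0.089663 = 89.394 mbar.

P ≈ 89.4 mbar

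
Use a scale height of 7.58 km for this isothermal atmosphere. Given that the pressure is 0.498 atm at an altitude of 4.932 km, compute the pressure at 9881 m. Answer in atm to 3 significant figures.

P ≈ 0.259 atm

Between two levels, P₂ = P₁ exp(−Δz/H) with Δz = z₂ − z₁.
Δz = 9881.0 − 4932.0 = 4949.0 m; Δz/H = 4949.0/7580.0 = 0.65290.
P₂ = 0.498 × exp(−0.65290) = 0.498 × 0.52053 = 0.25922 atm.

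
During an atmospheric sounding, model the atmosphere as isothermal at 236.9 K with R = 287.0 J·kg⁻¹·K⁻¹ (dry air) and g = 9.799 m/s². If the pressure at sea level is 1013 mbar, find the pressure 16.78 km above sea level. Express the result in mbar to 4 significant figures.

Scale height: H = RT/g = 287.0 × 236.9 / 9.799 = 6938.5 m.
Barometric formula: P = P₀ exp(−z/H).
z/H = 16780/6938.5 = 2.4184; exp(−2.4184) = 0.089064.
P = 1013 × 0.089064 = 90.222 mbar.

P ≈ 90.22 mbar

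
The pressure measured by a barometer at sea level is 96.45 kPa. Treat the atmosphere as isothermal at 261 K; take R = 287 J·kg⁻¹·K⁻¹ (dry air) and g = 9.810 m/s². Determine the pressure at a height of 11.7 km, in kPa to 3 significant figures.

P ≈ 20.8 kPa

Scale height: H = RT/g = 287 × 261 / 9.810 = 7635.8 m.
Barometric formula: P = P₀ exp(−z/H).
z/H = 11700/7635.8 = 1.5323; exp(−1.5323) = 0.21604.
P = 96.45 × 0.21604 = 20.837 kPa.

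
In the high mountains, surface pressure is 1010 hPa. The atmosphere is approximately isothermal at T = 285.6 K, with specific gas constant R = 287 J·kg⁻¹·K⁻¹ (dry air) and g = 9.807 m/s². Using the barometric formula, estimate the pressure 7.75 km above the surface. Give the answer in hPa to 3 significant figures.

Scale height: H = RT/g = 287 × 285.6 / 9.807 = 8358.0 m.
Barometric formula: P = P₀ exp(−z/H).
z/H = 7750.0/8358.0 = 0.92726; exp(−0.92726) = 0.39564.
P = 1010 × 0.39564 = 399.60 hPa.

P ≈ 400 hPa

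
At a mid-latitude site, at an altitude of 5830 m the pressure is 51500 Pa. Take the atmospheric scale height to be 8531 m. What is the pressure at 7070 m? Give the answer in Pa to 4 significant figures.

P ≈ 44530 Pa

Between two levels, P₂ = P₁ exp(−Δz/H) with Δz = z₂ − z₁.
Δz = 7070.0 − 5830.0 = 1240.0 m; Δz/H = 1240.0/8531.0 = 0.14535.
P₂ = 51500 × exp(−0.14535) = 51500 × 0.86472 = 44533 Pa.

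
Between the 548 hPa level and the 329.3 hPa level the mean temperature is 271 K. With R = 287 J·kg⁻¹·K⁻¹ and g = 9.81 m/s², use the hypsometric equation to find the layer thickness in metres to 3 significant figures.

Δz ≈ 4040 m

Hypsometric equation: Δz = (R T̄/g) ln(P₁/P₂).
R T̄/g = 287 × 271 / 9.81 = 7928.3 m.
ln(548/329.3) = ln(1.6641) = 0.50928.
Δz = 7928.3 × 0.50928 = 4037.7 m.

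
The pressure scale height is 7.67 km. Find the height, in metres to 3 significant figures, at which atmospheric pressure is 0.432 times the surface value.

z ≈ 6440 m

Set P/P₀ = exp(−z/H) = 0.432, so z = −H ln(0.432).
−ln(0.432) = 0.83933; z = 7670.0 × 0.83933 = 6437.7 m.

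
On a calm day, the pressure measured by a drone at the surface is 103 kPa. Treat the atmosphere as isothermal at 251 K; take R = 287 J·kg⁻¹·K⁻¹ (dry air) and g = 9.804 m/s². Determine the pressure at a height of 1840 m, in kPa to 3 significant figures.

P ≈ 80.2 kPa

Scale height: H = RT/g = 287 × 251 / 9.804 = 7347.7 m.
Barometric formula: P = P₀ exp(−z/H).
z/H = 1840.0/7347.7 = 0.25042; exp(−0.25042) = 0.77847.
P = 103 × 0.77847 = 80.182 kPa.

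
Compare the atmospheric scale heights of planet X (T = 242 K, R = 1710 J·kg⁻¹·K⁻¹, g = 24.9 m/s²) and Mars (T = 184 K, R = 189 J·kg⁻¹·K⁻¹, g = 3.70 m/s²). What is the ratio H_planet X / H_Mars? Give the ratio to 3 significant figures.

H = RT/g for each body.
H_planet X = 1710 × 242 / 24.9 = 16619 m.
H_Mars = 189 × 184 / 3.70 = 9398.9 m.
H_planet X/H_Mars = 16619/9398.9 = 1.7682.

H_planet X/H_Mars ≈ 1.77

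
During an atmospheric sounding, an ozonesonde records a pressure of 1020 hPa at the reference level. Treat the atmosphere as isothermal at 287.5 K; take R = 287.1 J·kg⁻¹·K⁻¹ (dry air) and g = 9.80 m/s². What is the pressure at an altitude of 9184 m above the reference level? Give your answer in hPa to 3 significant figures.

Scale height: H = RT/g = 287.1 × 287.5 / 9.80 = 8422.6 m.
Barometric formula: P = P₀ exp(−z/H).
z/H = 9184.0/8422.6 = 1.0904; exp(−1.0904) = 0.33608.
P = 1020 × 0.33608 = 342.80 hPa.

P ≈ 343 hPa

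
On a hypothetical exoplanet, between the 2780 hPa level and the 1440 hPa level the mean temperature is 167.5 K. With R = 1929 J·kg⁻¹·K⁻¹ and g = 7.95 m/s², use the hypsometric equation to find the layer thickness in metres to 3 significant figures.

Hypsometric equation: Δz = (R T̄/g) ln(P₁/P₂).
R T̄/g = 1929 × 167.5 / 7.95 = 40642 m.
ln(2780/1440) = ln(1.9306) = 0.65783.
Δz = 40642 × 0.65783 = 26736 m.

Δz ≈ 26700 m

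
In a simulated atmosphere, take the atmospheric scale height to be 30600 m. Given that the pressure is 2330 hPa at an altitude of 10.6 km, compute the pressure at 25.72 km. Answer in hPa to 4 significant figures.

Between two levels, P₂ = P₁ exp(−Δz/H) with Δz = z₂ − z₁.
Δz = 25720 − 10600 = 15120 m; Δz/H = 15120/30600 = 0.49412.
P₂ = 2330 × exp(−0.49412) = 2330 × 0.61011 = 1421.6 hPa.

P ≈ 1422 hPa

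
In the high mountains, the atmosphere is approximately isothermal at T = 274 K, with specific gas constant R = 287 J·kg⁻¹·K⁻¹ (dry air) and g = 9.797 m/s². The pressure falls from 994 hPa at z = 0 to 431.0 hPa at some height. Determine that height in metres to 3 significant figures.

z ≈ 6710 m

Scale height: H = RT/g = 287 × 274 / 9.797 = 8026.7 m.
Invert the barometric formula: z = H ln(P₀/P).
P₀/P = 994/431.0 = 2.3063; ln(2.3063) = 0.83564.
z = 8026.7 × 0.83564 = 6707.4 m.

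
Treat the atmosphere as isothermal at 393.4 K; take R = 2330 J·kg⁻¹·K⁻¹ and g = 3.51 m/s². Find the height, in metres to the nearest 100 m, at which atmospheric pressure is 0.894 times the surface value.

Scale height: H = RT/g = 2330 × 393.4 / 3.51 = 261150 m.
Set P/P₀ = exp(−z/H) = 0.894, so z = −H ln(0.894).
−ln(0.894) = 0.11205; z = 261150 × 0.11205 = 29262 m.

z ≈ 29300 m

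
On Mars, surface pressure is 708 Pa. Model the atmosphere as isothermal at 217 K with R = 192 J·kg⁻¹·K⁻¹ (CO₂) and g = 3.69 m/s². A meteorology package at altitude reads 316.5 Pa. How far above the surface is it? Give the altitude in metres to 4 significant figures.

Scale height: H = RT/g = 192 × 217 / 3.69 = 11291 m.
Invert the barometric formula: z = H ln(P₀/P).
P₀/P = 708/316.5 = 2.2370; ln(2.2370) = 0.80514.
z = 11291 × 0.80514 = 9090.8 m.

z ≈ 9091 m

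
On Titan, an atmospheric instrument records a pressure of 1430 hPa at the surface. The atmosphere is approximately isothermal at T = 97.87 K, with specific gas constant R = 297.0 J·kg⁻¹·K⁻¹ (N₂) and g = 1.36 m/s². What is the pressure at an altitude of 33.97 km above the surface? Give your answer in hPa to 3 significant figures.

P ≈ 292 hPa

Scale height: H = RT/g = 297.0 × 97.87 / 1.36 = 21373 m.
Barometric formula: P = P₀ exp(−z/H).
z/H = 33970/21373 = 1.5894; exp(−1.5894) = 0.20405.
P = 1430 × 0.20405 = 291.79 hPa.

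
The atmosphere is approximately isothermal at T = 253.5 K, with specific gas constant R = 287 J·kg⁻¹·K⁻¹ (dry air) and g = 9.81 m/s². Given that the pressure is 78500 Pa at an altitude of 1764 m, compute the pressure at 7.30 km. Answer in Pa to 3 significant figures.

P ≈ 37200 Pa

Scale height: H = RT/g = 287 × 253.5 / 9.81 = 7416.4 m.
Between two levels, P₂ = P₁ exp(−Δz/H) with Δz = z₂ − z₁.
Δz = 7300.0 − 1764.0 = 5536.0 m; Δz/H = 5536.0/7416.4 = 0.74645.
P₂ = 78500 × exp(−0.74645) = 78500 × 0.47405 = 37213 Pa.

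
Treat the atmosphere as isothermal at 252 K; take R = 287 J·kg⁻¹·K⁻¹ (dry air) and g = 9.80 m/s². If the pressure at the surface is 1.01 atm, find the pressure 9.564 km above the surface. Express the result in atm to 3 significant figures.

Scale height: H = RT/g = 287 × 252 / 9.80 = 7380.0 m.
Barometric formula: P = P₀ exp(−z/H).
z/H = 9564.0/7380.0 = 1.2959; exp(−1.2959) = 0.27365.
P = 1.01 × 0.27365 = 0.27639 atm.

P ≈ 0.276 atm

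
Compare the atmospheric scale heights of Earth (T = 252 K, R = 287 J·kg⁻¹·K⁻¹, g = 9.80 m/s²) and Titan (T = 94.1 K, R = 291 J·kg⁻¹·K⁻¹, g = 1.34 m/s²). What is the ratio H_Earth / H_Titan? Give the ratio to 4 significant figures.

H_Earth/H_Titan ≈ 0.3611

H = RT/g for each body.
H_Earth = 287 × 252 / 9.80 = 7380.0 m.
H_Titan = 291 × 94.1 / 1.34 = 20435 m.
H_Earth/H_Titan = 7380.0/20435 = 0.36115.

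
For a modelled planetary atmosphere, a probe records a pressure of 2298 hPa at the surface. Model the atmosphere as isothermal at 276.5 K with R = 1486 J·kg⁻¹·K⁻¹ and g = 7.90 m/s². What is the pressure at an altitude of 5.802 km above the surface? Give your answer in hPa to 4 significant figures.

Scale height: H = RT/g = 1486 × 276.5 / 7.90 = 52010 m.
Barometric formula: P = P₀ exp(−z/H).
z/H = 5802.0/52010 = 0.11156; exp(−0.11156) = 0.89444.
P = 2298 × 0.89444 = 2055.4 hPa.

P ≈ 2055 hPa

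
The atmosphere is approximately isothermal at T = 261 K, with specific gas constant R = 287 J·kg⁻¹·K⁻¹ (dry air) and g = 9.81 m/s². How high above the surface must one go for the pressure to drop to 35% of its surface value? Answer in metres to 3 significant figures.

z ≈ 8020 m

Scale height: H = RT/g = 287 × 261 / 9.81 = 7635.8 m.
Set P/P₀ = exp(−z/H) = 0.35, so z = −H ln(0.35).
−ln(0.35) = 1.0498; z = 7635.8 × 1.0498 = 8016.1 m.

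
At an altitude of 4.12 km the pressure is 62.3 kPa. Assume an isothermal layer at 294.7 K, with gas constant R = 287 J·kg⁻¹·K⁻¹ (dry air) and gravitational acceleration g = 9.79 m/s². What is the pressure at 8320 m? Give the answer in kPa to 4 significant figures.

P ≈ 38.31 kPa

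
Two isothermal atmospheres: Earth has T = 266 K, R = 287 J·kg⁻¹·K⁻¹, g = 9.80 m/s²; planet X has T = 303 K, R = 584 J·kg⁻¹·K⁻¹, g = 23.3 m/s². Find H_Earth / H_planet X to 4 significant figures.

H_Earth/H_planet X ≈ 1.026

H = RT/g for each body.
H_Earth = 287 × 266 / 9.80 = 7790.0 m.
H_planet X = 584 × 303 / 23.3 = 7594.5 m.
H_Earth/H_planet X = 7790.0/7594.5 = 1.0257.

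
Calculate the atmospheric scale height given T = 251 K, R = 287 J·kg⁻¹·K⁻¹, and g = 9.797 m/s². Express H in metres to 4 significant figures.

The scale height of an isothermal atmosphere is H = RT/g.
H = 287 × 251 / 9.797 = 72037/9.797 = 7353.0 m.

H ≈ 7353 m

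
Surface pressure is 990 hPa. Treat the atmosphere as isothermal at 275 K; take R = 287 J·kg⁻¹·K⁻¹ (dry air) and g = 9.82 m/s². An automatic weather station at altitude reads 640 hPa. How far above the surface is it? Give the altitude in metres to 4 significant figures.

Scale height: H = RT/g = 287 × 275 / 9.82 = 8037.2 m.
Invert the barometric formula: z = H ln(P₀/P).
P₀/P = 990/640 = 1.5469; ln(1.5469) = 0.43625.
z = 8037.2 × 0.43625 = 3506.2 m.

z ≈ 3506 m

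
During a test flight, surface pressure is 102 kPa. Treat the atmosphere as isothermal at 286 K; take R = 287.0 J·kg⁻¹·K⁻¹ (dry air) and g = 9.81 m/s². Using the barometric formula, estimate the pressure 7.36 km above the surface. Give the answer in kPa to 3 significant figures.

P ≈ 42.3 kPa

Scale height: H = RT/g = 287.0 × 286 / 9.81 = 8367.2 m.
Barometric formula: P = P₀ exp(−z/H).
z/H = 7360.0/8367.2 = 0.87963; exp(−0.87963) = 0.41494.
P = 102 × 0.41494 = 42.324 kPa.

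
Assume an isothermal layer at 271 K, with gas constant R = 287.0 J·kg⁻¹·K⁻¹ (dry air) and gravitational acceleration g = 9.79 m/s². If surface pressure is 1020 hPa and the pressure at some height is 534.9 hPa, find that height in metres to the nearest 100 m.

z ≈ 5100 m

Scale height: H = RT/g = 287.0 × 271 / 9.79 = 7944.5 m.
Invert the barometric formula: z = H ln(P₀/P).
P₀/P = 1020/534.9 = 1.9069; ln(1.9069) = 0.64548.
z = 7944.5 × 0.64548 = 5128.0 m.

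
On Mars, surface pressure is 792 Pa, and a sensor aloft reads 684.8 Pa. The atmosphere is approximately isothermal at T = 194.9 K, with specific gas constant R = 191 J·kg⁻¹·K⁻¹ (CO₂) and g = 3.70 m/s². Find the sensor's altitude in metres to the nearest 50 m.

z ≈ 1450 m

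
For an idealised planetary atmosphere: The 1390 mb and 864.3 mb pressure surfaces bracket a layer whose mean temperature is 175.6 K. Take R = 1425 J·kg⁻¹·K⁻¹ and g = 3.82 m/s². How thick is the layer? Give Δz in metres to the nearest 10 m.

Δz ≈ 31120 m

Hypsometric equation: Δz = (R T̄/g) ln(P₁/P₂).
R T̄/g = 1425 × 175.6 / 3.82 = 65505 m.
ln(1390/864.3) = ln(1.6082) = 0.47512.
Δz = 65505 × 0.47512 = 31123 m.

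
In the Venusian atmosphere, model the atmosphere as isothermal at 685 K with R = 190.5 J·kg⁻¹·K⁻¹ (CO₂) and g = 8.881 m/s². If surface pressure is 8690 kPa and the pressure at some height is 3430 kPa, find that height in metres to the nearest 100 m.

z ≈ 13700 m

Scale height: H = RT/g = 190.5 × 685 / 8.881 = 14693 m.
Invert the barometric formula: z = H ln(P₀/P).
P₀/P = 8690/3430 = 2.5335; ln(2.5335) = 0.92960.
z = 14693 × 0.92960 = 13659 m.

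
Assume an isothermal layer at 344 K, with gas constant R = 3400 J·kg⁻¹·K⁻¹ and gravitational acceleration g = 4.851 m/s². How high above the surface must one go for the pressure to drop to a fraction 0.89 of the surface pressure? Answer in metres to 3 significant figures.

Scale height: H = RT/g = 3400 × 344 / 4.851 = 241100 m.
Set P/P₀ = exp(−z/H) = 0.89, so z = −H ln(0.89).
−ln(0.89) = 0.11653; z = 241100 × 0.11653 = 28095 m.

z ≈ 28100 m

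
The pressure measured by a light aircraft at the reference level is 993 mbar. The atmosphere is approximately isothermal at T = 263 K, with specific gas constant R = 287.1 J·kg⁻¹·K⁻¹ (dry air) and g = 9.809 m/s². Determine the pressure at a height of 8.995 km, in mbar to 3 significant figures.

Scale height: H = RT/g = 287.1 × 263 / 9.809 = 7697.8 m.
Barometric formula: P = P₀ exp(−z/H).
z/H = 8995.0/7697.8 = 1.1685; exp(−1.1685) = 0.31083.
P = 993 × 0.31083 = 308.65 mbar.

P ≈ 309 mbar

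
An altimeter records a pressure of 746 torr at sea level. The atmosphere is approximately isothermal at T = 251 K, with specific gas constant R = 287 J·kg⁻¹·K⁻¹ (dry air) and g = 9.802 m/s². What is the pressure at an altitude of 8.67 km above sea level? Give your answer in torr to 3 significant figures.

Scale height: H = RT/g = 287 × 251 / 9.802 = 7349.2 m.
Barometric formula: P = P₀ exp(−z/H).
z/H = 8670.0/7349.2 = 1.1797; exp(−1.1797) = 0.30737.
P = 746 × 0.30737 = 229.30 torr.

P ≈ 229 torr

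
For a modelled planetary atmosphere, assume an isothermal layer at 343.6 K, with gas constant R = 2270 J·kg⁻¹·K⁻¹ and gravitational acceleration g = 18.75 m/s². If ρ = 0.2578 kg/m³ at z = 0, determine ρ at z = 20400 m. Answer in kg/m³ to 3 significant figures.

Scale height: H = RT/g = 2270 × 343.6 / 18.75 = 41599 m.
In an isothermal atmosphere, density decays like pressure: ρ = ρ₀ exp(−z/H).
z/H = 20400/41599 = 0.49040; exp(−0.49040) = 0.61238.
ρ = 0.2578 × 0.61238 = 0.15787 kg/m³.

ρ ≈ 0.158 kg/m³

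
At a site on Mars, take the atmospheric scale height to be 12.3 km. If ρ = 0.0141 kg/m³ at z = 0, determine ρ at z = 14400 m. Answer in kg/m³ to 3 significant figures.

ρ ≈ 0.00437 kg/m³

In an isothermal atmosphere, density decays like pressure: ρ = ρ₀ exp(−z/H).
z/H = 14400/12300 = 1.1707; exp(−1.1707) = 0.31015.
ρ = 0.0141 × 0.31015 = 0.0043731 kg/m³.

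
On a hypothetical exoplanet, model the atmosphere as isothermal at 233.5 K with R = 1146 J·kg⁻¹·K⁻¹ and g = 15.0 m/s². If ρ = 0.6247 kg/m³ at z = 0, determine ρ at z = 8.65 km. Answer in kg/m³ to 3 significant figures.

Scale height: H = RT/g = 1146 × 233.5 / 15.0 = 17839 m.
In an isothermal atmosphere, density decays like pressure: ρ = ρ₀ exp(−z/H).
z/H = 8650.0/17839 = 0.48489; exp(−0.48489) = 0.61576.
ρ = 0.6247 × 0.61576 = 0.38467 kg/m³.

ρ ≈ 0.385 kg/m³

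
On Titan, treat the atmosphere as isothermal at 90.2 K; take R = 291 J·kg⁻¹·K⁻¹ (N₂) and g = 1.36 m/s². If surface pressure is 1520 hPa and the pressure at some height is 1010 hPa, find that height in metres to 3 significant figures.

z ≈ 7890 m

Scale height: H = RT/g = 291 × 90.2 / 1.36 = 19300 m.
Invert the barometric formula: z = H ln(P₀/P).
P₀/P = 1520/1010 = 1.5050; ln(1.5050) = 0.40879.
z = 19300 × 0.40879 = 7889.6 m.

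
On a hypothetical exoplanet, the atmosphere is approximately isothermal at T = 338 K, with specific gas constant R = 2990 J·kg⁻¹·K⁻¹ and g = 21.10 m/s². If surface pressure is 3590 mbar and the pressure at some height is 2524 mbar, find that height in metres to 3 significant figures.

z ≈ 16900 m

Scale height: H = RT/g = 2990 × 338 / 21.10 = 47897 m.
Invert the barometric formula: z = H ln(P₀/P).
P₀/P = 3590/2524 = 1.4223; ln(1.4223) = 0.35228.
z = 47897 × 0.35228 = 16873 m.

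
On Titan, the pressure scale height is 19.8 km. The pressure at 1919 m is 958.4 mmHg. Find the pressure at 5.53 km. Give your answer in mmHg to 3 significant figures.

Between two levels, P₂ = P₁ exp(−Δz/H) with Δz = z₂ − z₁.
Δz = 5530.0 − 1919.0 = 3611.0 m; Δz/H = 3611.0/19800 = 0.18237.
P₂ = 958.4 × exp(−0.18237) = 958.4 × 0.83329 = 798.63 mmHg.

P ≈ 799 mmHg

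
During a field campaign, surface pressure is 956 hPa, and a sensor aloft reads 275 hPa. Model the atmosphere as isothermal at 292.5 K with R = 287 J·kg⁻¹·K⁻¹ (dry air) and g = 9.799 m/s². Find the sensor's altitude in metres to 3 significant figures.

z ≈ 10700 m

Scale height: H = RT/g = 287 × 292.5 / 9.799 = 8566.9 m.
Invert the barometric formula: z = H ln(P₀/P).
P₀/P = 956/275 = 3.4764; ln(3.4764) = 1.2460.
z = 8566.9 × 1.2460 = 10674 m.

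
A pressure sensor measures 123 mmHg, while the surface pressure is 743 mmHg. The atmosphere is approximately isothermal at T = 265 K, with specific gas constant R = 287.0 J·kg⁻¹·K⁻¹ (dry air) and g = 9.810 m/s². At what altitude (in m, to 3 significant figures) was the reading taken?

z ≈ 13900 m

Scale height: H = RT/g = 287.0 × 265 / 9.810 = 7752.8 m.
Invert the barometric formula: z = H ln(P₀/P).
P₀/P = 743/123 = 6.0407; ln(6.0407) = 1.7985.
z = 7752.8 × 1.7985 = 13943 m.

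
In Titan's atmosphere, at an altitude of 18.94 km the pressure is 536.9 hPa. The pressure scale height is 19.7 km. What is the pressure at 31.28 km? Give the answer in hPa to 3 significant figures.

Between two levels, P₂ = P₁ exp(−Δz/H) with Δz = z₂ − z₁.
Δz = 31280 − 18940 = 12340 m; Δz/H = 12340/19700 = 0.62640.
P₂ = 536.9 × exp(−0.62640) = 536.9 × 0.53451 = 286.98 hPa.

P ≈ 287 hPa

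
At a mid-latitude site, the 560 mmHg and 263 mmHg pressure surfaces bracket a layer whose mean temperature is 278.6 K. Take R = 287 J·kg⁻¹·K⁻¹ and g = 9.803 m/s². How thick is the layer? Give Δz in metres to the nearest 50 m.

Hypsometric equation: Δz = (R T̄/g) ln(P₁/P₂).
R T̄/g = 287 × 278.6 / 9.803 = 8156.5 m.
ln(560/263) = ln(2.1293) = 0.75579.
Δz = 8156.5 × 0.75579 = 6164.6 m.

Δz ≈ 6150 m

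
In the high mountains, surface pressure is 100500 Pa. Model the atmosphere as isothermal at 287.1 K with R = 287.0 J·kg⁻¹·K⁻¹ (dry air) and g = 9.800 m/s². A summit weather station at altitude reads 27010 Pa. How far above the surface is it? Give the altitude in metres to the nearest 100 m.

Scale height: H = RT/g = 287.0 × 287.1 / 9.800 = 8407.9 m.
Invert the barometric formula: z = H ln(P₀/P).
P₀/P = 100500/27010 = 3.7208; ln(3.7208) = 1.3139.
z = 8407.9 × 1.3139 = 11047 m.

z ≈ 11000 m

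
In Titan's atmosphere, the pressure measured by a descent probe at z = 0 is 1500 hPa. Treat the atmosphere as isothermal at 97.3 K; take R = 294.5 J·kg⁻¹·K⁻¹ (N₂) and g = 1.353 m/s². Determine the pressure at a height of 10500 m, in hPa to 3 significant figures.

P ≈ 914 hPa

Scale height: H = RT/g = 294.5 × 97.3 / 1.353 = 21179 m.
Barometric formula: P = P₀ exp(−z/H).
z/H = 10500/21179 = 0.49577; exp(−0.49577) = 0.60910.
P = 1500 × 0.60910 = 913.65 hPa.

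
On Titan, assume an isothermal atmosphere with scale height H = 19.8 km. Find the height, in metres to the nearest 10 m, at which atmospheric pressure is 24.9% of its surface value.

z ≈ 27530 m

Set P/P₀ = exp(−z/H) = 0.249, so z = −H ln(0.249).
−ln(0.249) = 1.3903; z = 19800 × 1.3903 = 27528 m.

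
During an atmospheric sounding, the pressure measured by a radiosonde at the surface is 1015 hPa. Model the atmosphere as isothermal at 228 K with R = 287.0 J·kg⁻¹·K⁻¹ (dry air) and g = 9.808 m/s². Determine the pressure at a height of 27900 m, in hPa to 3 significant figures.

P ≈ 15.5 hPa

Scale height: H = RT/g = 287.0 × 228 / 9.808 = 6671.7 m.
Barometric formula: P = P₀ exp(−z/H).
z/H = 27900/6671.7 = 4.1818; exp(−4.1818) = 0.015271.
P = 1015 × 0.015271 = 15.500 hPa.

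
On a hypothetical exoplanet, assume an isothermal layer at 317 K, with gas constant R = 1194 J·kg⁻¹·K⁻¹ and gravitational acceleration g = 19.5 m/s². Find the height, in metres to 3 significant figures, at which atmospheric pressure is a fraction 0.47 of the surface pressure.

z ≈ 14700 m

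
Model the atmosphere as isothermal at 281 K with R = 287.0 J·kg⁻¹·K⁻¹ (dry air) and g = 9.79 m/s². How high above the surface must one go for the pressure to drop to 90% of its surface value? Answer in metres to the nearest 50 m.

z ≈ 850 m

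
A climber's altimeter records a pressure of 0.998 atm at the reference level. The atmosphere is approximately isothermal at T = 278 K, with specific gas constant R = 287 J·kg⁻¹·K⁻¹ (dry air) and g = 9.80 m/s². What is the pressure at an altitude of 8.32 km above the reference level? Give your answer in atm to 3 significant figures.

P ≈ 0.359 atm

Scale height: H = RT/g = 287 × 278 / 9.80 = 8141.4 m.
Barometric formula: P = P₀ exp(−z/H).
z/H = 8320.0/8141.4 = 1.0219; exp(−1.0219) = 0.35991.
P = 0.998 × 0.35991 = 0.35919 atm.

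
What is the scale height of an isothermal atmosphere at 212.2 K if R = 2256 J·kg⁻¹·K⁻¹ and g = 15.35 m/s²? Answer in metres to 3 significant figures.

H ≈ 31200 m

The scale height of an isothermal atmosphere is H = RT/g.
H = 2256 × 212.2 / 15.35 = 478720/15.35 = 31187 m.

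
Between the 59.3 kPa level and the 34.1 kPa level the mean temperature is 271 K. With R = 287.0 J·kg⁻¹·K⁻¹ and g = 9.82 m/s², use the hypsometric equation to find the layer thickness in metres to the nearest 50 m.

Δz ≈ 4400 m

Hypsometric equation: Δz = (R T̄/g) ln(P₁/P₂).
R T̄/g = 287.0 × 271 / 9.82 = 7920.3 m.
ln(59.3/34.1) = ln(1.7390) = 0.55331.
Δz = 7920.3 × 0.55331 = 4382.4 m.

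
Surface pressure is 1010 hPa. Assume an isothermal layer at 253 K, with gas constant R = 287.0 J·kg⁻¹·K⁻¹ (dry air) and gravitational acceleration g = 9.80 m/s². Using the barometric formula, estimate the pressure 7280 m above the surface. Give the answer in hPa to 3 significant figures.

Scale height: H = RT/g = 287.0 × 253 / 9.80 = 7409.3 m.
Barometric formula: P = P₀ exp(−z/H).
z/H = 7280.0/7409.3 = 0.98255; exp(−0.98255) = 0.37436.
P = 1010 × 0.37436 = 378.10 hPa.

P ≈ 378 hPa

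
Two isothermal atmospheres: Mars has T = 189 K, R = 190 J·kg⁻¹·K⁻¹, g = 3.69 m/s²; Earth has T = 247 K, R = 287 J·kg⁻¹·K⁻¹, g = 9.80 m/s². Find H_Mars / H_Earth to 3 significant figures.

H_Mars/H_Earth ≈ 1.35

H = RT/g for each body.
H_Mars = 190 × 189 / 3.69 = 9731.7 m.
H_Earth = 287 × 247 / 9.80 = 7233.6 m.
H_Mars/H_Earth = 9731.7/7233.6 = 1.3453.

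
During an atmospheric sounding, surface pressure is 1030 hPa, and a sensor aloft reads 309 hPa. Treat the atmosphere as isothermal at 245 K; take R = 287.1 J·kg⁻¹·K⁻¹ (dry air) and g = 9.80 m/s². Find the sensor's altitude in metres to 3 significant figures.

Scale height: H = RT/g = 287.1 × 245 / 9.80 = 7177.5 m.
Invert the barometric formula: z = H ln(P₀/P).
P₀/P = 1030/309 = 3.3333; ln(3.3333) = 1.2040.
z = 7177.5 × 1.2040 = 8641.7 m.

z ≈ 8640 m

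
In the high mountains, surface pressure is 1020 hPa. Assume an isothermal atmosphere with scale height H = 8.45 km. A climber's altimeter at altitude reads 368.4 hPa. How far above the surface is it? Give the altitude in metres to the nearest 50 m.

Invert the barometric formula: z = H ln(P₀/P).
P₀/P = 1020/368.4 = 2.7687; ln(2.7687) = 1.0184.
z = 8450.0 × 1.0184 = 8605.5 m.

z ≈ 8600 m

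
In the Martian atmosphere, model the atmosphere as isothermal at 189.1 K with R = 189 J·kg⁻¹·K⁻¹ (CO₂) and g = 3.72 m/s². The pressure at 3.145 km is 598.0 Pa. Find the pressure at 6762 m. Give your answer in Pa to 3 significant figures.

P ≈ 410 Pa

Scale height: H = RT/g = 189 × 189.1 / 3.72 = 9607.5 m.
Between two levels, P₂ = P₁ exp(−Δz/H) with Δz = z₂ − z₁.
Δz = 6762.0 − 3145.0 = 3617.0 m; Δz/H = 3617.0/9607.5 = 0.37648.
P₂ = 598.0 × exp(−0.37648) = 598.0 × 0.68627 = 410.39 Pa.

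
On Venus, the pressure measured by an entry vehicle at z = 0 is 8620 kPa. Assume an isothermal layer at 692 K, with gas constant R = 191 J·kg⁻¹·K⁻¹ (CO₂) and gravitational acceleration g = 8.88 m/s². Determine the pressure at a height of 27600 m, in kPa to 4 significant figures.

Scale height: H = RT/g = 191 × 692 / 8.88 = 14884 m.
Barometric formula: P = P₀ exp(−z/H).
z/H = 27600/14884 = 1.8543; exp(−1.8543) = 0.15656.
P = 8620 × 0.15656 = 1349.5 kPa.

P ≈ 1350 kPa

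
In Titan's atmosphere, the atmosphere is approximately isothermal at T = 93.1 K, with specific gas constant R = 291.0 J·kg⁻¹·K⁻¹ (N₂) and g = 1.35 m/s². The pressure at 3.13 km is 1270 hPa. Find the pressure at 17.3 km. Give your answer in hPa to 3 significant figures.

P ≈ 627 hPa

Scale height: H = RT/g = 291.0 × 93.1 / 1.35 = 20068 m.
Between two levels, P₂ = P₁ exp(−Δz/H) with Δz = z₂ − z₁.
Δz = 17300 − 3130.0 = 14170 m; Δz/H = 14170/20068 = 0.70610.
P₂ = 1270 × exp(−0.70610) = 1270 × 0.49357 = 626.83 hPa.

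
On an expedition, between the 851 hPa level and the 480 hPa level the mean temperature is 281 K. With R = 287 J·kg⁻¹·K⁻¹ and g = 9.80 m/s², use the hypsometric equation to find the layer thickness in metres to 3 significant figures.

Hypsometric equation: Δz = (R T̄/g) ln(P₁/P₂).
R T̄/g = 287 × 281 / 9.80 = 8229.3 m.
ln(851/480) = ln(1.7729) = 0.57262.
Δz = 8229.3 × 0.57262 = 4712.3 m.

Δz ≈ 4710 m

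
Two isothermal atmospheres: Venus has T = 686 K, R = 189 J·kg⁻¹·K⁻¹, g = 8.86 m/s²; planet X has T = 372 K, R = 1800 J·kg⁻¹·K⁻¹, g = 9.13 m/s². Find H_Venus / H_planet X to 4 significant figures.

H_Venus/H_planet X ≈ 0.1995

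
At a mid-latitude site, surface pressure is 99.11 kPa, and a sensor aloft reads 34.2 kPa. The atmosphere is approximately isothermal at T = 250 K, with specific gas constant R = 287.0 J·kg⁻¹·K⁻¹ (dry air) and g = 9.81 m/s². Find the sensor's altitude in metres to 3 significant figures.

z ≈ 7780 m

Scale height: H = RT/g = 287.0 × 250 / 9.81 = 7314.0 m.
Invert the barometric formula: z = H ln(P₀/P).
P₀/P = 99.11/34.2 = 2.8980; ln(2.8980) = 1.0640.
z = 7314.0 × 1.0640 = 7782.1 m.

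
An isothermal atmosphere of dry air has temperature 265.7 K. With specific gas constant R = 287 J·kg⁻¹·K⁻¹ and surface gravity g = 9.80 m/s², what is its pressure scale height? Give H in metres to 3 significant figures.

H ≈ 7780 m

The scale height of an isothermal atmosphere is H = RT/g.
H = 287 × 265.7 / 9.80 = 76256/9.80 = 7781.2 m.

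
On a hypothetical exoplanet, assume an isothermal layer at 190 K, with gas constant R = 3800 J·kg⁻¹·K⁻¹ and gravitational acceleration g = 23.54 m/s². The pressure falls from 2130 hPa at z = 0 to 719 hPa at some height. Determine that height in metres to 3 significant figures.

z ≈ 33300 m

Scale height: H = RT/g = 3800 × 190 / 23.54 = 30671 m.
Invert the barometric formula: z = H ln(P₀/P).
P₀/P = 2130/719 = 2.9624; ln(2.9624) = 1.0860.
z = 30671 × 1.0860 = 33309 m.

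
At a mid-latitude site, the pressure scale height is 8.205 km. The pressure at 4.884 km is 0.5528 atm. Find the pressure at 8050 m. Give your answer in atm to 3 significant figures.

P ≈ 0.376 atm

Between two levels, P₂ = P₁ exp(−Δz/H) with Δz = z₂ − z₁.
Δz = 8050.0 − 4884.0 = 3166.0 m; Δz/H = 3166.0/8205.0 = 0.38586.
P₂ = 0.5528 × exp(−0.38586) = 0.5528 × 0.67987 = 0.37583 atm.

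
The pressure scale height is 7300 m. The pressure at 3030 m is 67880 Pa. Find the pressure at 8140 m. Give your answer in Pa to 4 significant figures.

P ≈ 33710 Pa

Between two levels, P₂ = P₁ exp(−Δz/H) with Δz = z₂ − z₁.
Δz = 8140.0 − 3030.0 = 5110.0 m; Δz/H = 5110.0/7300.0 = 0.70000.
P₂ = 67880 × exp(−0.70000) = 67880 × 0.49659 = 33709 Pa.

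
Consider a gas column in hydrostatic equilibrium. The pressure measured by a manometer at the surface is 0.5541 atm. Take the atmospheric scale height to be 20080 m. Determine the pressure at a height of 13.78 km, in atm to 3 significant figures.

P ≈ 0.279 atm

Barometric formula: P = P₀ exp(−z/H).
z/H = 13780/20080 = 0.68625; exp(−0.68625) = 0.50346.
P = 0.5541 × 0.50346 = 0.27897 atm.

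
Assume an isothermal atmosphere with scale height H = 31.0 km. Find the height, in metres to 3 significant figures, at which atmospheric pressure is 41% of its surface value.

Set P/P₀ = exp(−z/H) = 0.41, so z = −H ln(0.41).
−ln(0.41) = 0.89160; z = 31000 × 0.89160 = 27640 m.

z ≈ 27600 m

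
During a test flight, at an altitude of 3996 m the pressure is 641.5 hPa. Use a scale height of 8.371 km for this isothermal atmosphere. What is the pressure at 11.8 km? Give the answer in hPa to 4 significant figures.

P ≈ 252.5 hPa

Between two levels, P₂ = P₁ exp(−Δz/H) with Δz = z₂ − z₁.
Δz = 11800 − 3996.0 = 7804.0 m; Δz/H = 7804.0/8371.0 = 0.93227.
P₂ = 641.5 × exp(−0.93227) = 641.5 × 0.39366 = 252.53 hPa.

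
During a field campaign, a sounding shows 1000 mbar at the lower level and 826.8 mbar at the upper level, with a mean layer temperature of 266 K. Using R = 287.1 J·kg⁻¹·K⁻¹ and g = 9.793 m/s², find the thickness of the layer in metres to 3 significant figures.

Hypsometric equation: Δz = (R T̄/g) ln(P₁/P₂).
R T̄/g = 287.1 × 266 / 9.793 = 7798.3 m.
ln(1000/826.8) = ln(1.2095) = 0.19021.
Δz = 7798.3 × 0.19021 = 1483.3 m.

Δz ≈ 1480 m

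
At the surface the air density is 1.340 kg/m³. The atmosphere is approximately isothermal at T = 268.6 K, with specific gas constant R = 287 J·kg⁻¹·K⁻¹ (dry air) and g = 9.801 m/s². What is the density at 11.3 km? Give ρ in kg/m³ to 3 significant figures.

ρ ≈ 0.319 kg/m³

Scale height: H = RT/g = 287 × 268.6 / 9.801 = 7865.3 m.
In an isothermal atmosphere, density decays like pressure: ρ = ρ₀ exp(−z/H).
z/H = 11300/7865.3 = 1.4367; exp(−1.4367) = 0.23771.
ρ = 1.340 × 0.23771 = 0.31853 kg/m³.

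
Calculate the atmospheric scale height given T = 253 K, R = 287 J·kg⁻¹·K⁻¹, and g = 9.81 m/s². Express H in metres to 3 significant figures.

H ≈ 7400 m

The scale height of an isothermal atmosphere is H = RT/g.
H = 287 × 253 / 9.81 = 72611/9.81 = 7401.7 m.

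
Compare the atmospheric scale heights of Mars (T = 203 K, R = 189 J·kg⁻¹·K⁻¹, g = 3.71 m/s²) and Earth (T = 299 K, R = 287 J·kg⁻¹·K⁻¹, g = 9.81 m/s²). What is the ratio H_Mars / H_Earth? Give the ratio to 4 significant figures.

H = RT/g for each body.
H_Mars = 189 × 203 / 3.71 = 10342 m.
H_Earth = 287 × 299 / 9.81 = 8747.5 m.
H_Mars/H_Earth = 10342/8747.5 = 1.1823.

H_Mars/H_Earth ≈ 1.182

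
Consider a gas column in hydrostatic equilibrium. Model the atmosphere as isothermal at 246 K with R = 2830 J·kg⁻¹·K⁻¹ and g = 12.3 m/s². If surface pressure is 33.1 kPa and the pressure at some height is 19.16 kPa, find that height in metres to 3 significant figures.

Scale height: H = RT/g = 2830 × 246 / 12.3 = 56600 m.
Invert the barometric formula: z = H ln(P₀/P).
P₀/P = 33.1/19.16 = 1.7276; ln(1.7276) = 0.54673.
z = 56600 × 0.54673 = 30945 m.

z ≈ 30900 m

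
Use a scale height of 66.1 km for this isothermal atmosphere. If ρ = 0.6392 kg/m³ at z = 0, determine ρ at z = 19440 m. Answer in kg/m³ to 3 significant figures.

ρ ≈ 0.476 kg/m³

In an isothermal atmosphere, density decays like pressure: ρ = ρ₀ exp(−z/H).
z/H = 19440/66100 = 0.29410; exp(−0.29410) = 0.74520.
ρ = 0.6392 × 0.74520 = 0.47633 kg/m³.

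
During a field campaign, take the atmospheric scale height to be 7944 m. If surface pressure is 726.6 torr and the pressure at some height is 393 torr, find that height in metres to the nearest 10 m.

z ≈ 4880 m

Invert the barometric formula: z = H ln(P₀/P).
P₀/P = 726.6/393 = 1.8489; ln(1.8489) = 0.61459.
z = 7944.0 × 0.61459 = 4882.3 m.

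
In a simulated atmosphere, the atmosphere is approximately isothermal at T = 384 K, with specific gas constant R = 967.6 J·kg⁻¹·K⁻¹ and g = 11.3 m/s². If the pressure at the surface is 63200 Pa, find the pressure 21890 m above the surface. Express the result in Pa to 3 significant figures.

Scale height: H = RT/g = 967.6 × 384 / 11.3 = 32881 m.
Barometric formula: P = P₀ exp(−z/H).
z/H = 21890/32881 = 0.66573; exp(−0.66573) = 0.51390.
P = 63200 × 0.51390 = 32478 Pa.

P ≈ 32500 Pa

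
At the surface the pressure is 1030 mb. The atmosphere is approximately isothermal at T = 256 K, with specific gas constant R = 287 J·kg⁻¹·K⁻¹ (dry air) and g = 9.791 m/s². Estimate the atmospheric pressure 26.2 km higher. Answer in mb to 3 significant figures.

P ≈ 31.4 mb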